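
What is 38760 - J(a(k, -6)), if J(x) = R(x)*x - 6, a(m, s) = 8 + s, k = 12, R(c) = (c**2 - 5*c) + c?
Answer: 38774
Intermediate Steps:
R(c) = c**2 - 4*c
J(x) = -6 + x**2*(-4 + x) (J(x) = (x*(-4 + x))*x - 6 = x**2*(-4 + x) - 6 = -6 + x**2*(-4 + x))
38760 - J(a(k, -6)) = 38760 - (-6 + (8 - 6)**2*(-4 + (8 - 6))) = 38760 - (-6 + 2**2*(-4 + 2)) = 38760 - (-6 + 4*(-2)) = 38760 - (-6 - 8) = 38760 - 1*(-14) = 38760 + 14 = 38774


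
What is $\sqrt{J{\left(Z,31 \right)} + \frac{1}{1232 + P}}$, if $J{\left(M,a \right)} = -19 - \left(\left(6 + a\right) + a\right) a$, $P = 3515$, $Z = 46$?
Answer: $\frac{2 i \sqrt{11982458099}}{4747} \approx 46.119 i$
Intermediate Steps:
$J{\left(M,a \right)} = -19 - a \left(6 + 2 a\right)$ ($J{\left(M,a \right)} = -19 - \left(6 + 2 a\right) a = -19 - a \left(6 + 2 a\right)$)
$\sqrt{J{\left(Z,31 \right)} + \frac{1}{1232 + P}} = \sqrt{\left(-19 - 186 - 2 \cdot 31^{2}\right) + \frac{1}{1232 + 3515}} = \sqrt{\left(-19 - 186 - 1922\right) + \frac{1}{4747}} = \sqrt{-2127 + \frac{1}{4747}} = \sqrt{- \frac{10096868}{4747}} = \frac{2 i \sqrt{11982458099}}{4747}$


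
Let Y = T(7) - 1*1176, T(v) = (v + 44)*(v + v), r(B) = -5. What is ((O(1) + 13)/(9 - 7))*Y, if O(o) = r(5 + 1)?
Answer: -1848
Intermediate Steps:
O(o) = -5
T(v) = 2*v*(44 + v) (T(v) = (44 + v)*(2*v) = 2*v*(44 + v))
Y = -462 (Y = 2*7*(44 + 7) - 1*1176 = 2*7*51 - 1176 = 714 - 1176 = -462)
((O(1) + 13)/(9 - 7))*Y = ((-5 + 13)/(9 - 7))*(-462) = (8/2)*(-462) = (8*(½))*(-462) = 4*(-462) = -1848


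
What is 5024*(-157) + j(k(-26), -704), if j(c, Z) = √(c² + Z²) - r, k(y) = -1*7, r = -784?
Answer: -787984 + √495665 ≈ -7.8728e+5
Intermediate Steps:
k(y) = -7
j(c, Z) = 784 + √(Z² + c²) (j(c, Z) = √(c² + Z²) - 1*(-784) = √(Z² + c²) + 784 = 784 + √(Z² + c²))
5024*(-157) + j(k(-26), -704) = 5024*(-157) + (784 + √((-704)² + (-7)²)) = -788768 + (784 + √(495616 + 49)) = -788768 + (784 + √495665) = -787984 + √495665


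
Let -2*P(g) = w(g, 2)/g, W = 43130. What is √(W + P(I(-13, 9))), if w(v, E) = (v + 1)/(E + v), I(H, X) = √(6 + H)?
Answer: √14*√((1207633 + 603821*I*√7)/(2 + I*√7))/14 ≈ 207.68 + 0.00037226*I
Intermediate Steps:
w(v, E) = (1 + v)/(E + v)
P(g) = -(1 + g)/(2*g*(2 + g)) (P(g) = -(1 + g)/(2 + g)/(2*g) = -(1 + g)/(2*g*(2 + g)))
√(W + P(I(-13, 9))) = √(43130 + (-1 - √(6 - 13))/(2*(√(6 - 13))*(2 + √(6 - 13)))) = √(43130 + (-1 - √(-7))/(2*(√(-7))*(2 + √(-7)))) = √(43130 + (-1 - I*√7)/(2*((I*√7))*(2 + I*√7))) = √(43130 + (-I*√7/7)*(-1 - I*√7)/(2*(2 + I*√7))) = √(43130 - I*√7*(-1 - I*√7)/(14*(2 + I*√7)))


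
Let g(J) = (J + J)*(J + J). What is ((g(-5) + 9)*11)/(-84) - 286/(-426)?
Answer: -81125/5964 ≈ -13.602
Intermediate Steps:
g(J) = 4*J² (g(J) = (2*J)*(2*J) = 4*J²)
((g(-5) + 9)*11)/(-84) - 286/(-426) = ((4*(-5)² + 9)*11)/(-84) - 286/(-426) = ((4*25 + 9)*11)*(-1/84) - 286*(-1/426) = ((100 + 9)*11)*(-1/84) + 143/213 = (109*11)*(-1/84) + 143/213 = 1199*(-1/84) + 143/213 = -1199/84 + 143/213 = -81125/5964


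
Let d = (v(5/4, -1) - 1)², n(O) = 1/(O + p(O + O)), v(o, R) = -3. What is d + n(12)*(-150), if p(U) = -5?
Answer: -38/7 ≈ -5.4286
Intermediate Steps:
n(O) = 1/(-5 + O) (n(O) = 1/(O - 5) = 1/(-5 + O))
d = 16 (d = (-3 - 1)² = (-4)² = 16)
d + n(12)*(-150) = 16 - 150/(-5 + 12) = 16 - 150/7 = -38/7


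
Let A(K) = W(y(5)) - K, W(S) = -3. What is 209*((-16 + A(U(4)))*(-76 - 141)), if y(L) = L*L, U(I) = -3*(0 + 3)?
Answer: 453530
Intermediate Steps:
U(I) = -9 (U(I) = -3*3 = -9)
y(L) = L²
A(K) = -3 - K
209*((-16 + A(U(4)))*(-76 - 141)) = 209*((-16 + (-3 - 1*(-9)))*(-76 - 141)) = 209*((-16 + (-3 + 9))*(-217)) = 209*((-16 + 6)*(-217)) = 209*(-10*(-217)) = 209*2170 = 453530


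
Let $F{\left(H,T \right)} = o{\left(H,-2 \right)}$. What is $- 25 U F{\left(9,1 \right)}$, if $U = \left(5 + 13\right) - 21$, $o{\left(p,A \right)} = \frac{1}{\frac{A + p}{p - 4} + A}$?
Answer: $-125$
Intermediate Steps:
$o{\left(p,A \right)} = \frac{1}{A + \frac{A + p}{-4 + p}}$ ($o{\left(p,A \right)} = \frac{1}{\frac{A + p}{-4 + p} + A} = \frac{1}{A + \frac{A + p}{-4 + p}}$)
$F{\left(H,T \right)} = \frac{-4 + H}{6 - H}$ ($F{\left(H,T \right)} = \frac{-4 + H}{H - -6 - 2 H} = \frac{-4 + H}{H + 6 - 2 H} = \frac{-4 + H}{6 - H}$)
$U = -3$ ($U = 18 - 21 = -3$)
$- 25 U F{\left(9,1 \right)} = \left(-25\right) \left(-3\right) \frac{4 - 9}{-6 + 9} = 75 \frac{4 - 9}{3} = 75 \cdot \frac{1}{3} \left(-5\right) = 75 \left(- \frac{5}{3}\right) = -125$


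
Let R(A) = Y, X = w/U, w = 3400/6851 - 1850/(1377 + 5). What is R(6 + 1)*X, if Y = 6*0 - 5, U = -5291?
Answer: -106625/133945513 ≈ -0.00079603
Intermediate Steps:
w = -234575/278473 (w = 3400*(1/6851) - 1850/1382 = 200/403 - 1850*1/1382 = 200/403 - 925/691 = -234575/278473 ≈ -0.84236)
Y = -5 (Y = 0 - 5 = -5)
X = 21325/133945513 (X = -234575/278473/(-5291) = -234575/278473*(-1/5291) = 21325/133945513 ≈ 0.00015921)
R(A) = -5
R(6 + 1)*X = -5*21325/133945513 = -106625/133945513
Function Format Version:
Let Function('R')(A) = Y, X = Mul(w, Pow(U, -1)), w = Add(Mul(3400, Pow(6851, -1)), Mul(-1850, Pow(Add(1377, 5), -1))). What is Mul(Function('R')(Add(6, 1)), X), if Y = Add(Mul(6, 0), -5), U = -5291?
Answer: Rational(-106625, 133945513) ≈ -0.00079603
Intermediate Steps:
w = Rational(-234575, 278473) (w = Add(Mul(3400, Rational(1, 6851)), Mul(-1850, Pow(1382, -1))) = Add(Rational(200, 403), Mul(-1850, Rational(1, 1382))) = Add(Rational(200, 403), Rational(-925, 691)) = Rational(-234575, 278473) ≈ -0.84236)
Y = -5 (Y = Add(0, -5) = -5)
X = Rational(21325, 133945513) (X = Mul(Rational(-234575, 278473), Pow(-5291, -1)) = Mul(Rational(-234575, 278473), Rational(-1, 5291)) = Rational(21325, 133945513) ≈ 0.00015921)
Function('R')(A) = -5
Mul(Function('R')(Add(6, 1)), X) = Mul(-5, Rational(21325, 133945513)) = Rational(-106625, 133945513)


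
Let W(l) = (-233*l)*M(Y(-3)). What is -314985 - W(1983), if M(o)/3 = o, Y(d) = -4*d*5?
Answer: 82852035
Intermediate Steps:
Y(d) = -20*d
M(o) = 3*o
W(l) = -41940*l (W(l) = (-233*l)*(3*(-20*(-3))) = (-233*l)*(3*60) = -233*l*180 = -41940*l)
-314985 - W(1983) = -314985 - (-41940)*1983 = -314985 - 1*(-83167020) = -314985 + 83167020 = 82852035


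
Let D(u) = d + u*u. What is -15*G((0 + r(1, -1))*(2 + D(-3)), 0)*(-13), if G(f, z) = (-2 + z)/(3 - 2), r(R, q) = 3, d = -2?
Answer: -390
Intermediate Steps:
D(u) = -2 + u² (D(u) = -2 + u*u = -2 + u²)
G(f, z) = -2 + z (G(f, z) = (-2 + z)/1 = (-2 + z)*1 = -2 + z)
-15*G((0 + r(1, -1))*(2 + D(-3)), 0)*(-13) = -15*(-2 + 0)*(-13) = -15*(-2)*(-13) = 30*(-13) = -390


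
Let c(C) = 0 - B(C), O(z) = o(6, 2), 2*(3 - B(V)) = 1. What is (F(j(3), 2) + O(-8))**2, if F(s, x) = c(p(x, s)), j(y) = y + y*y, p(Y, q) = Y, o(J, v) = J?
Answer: 49/4 ≈ 12.250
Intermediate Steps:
B(V) = 5/2 (B(V) = 3 - 1/2*1 = 3 - 1/2 = 5/2)
O(z) = 6
c(C) = -5/2 (c(C) = 0 - 1*5/2 = 0 - 5/2 = -5/2)
j(y) = y + y**2
F(s, x) = -5/2
(F(j(3), 2) + O(-8))**2 = (-5/2 + 6)**2 = (7/2)**2 = 49/4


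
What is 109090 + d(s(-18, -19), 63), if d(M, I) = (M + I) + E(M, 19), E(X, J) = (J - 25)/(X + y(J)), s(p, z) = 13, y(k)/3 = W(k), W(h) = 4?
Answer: 2729144/25 ≈ 1.0917e+5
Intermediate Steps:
y(k) = 12 (y(k) = 3*4 = 12)
E(X, J) = (-25 + J)/(12 + X) (E(X, J) = (J - 25)/(X + 12) = (-25 + J)/(12 + X))
d(M, I) = I + M - 6/(12 + M) (d(M, I) = (M + I) + (-25 + 19)/(12 + M) = (I + M) - 6/(12 + M) = I + M - 6/(12 + M))
109090 + d(s(-18, -19), 63) = 109090 + (-6 + (12 + 13)*(63 + 13))/(12 + 13) = 109090 + (-6 + 25*76)/25 = 109090 + (-6 + 1900)/25 = 109090 + (1/25)*1894 = 109090 + 1894/25 = 2729144/25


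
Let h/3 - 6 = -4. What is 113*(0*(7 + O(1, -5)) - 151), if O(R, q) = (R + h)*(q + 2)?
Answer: -17063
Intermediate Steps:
h = 6 (h = 18 + 3*(-4) = 18 - 12 = 6)
O(R, q) = (2 + q)*(6 + R) (O(R, q) = (R + 6)*(q + 2) = (6 + R)*(2 + q) = (2 + q)*(6 + R))
113*(0*(7 + O(1, -5)) - 151) = 113*(0*(7 + (12 + 2*1 + 6*(-5) + 1*(-5))) - 151) = 113*(0*(7 + (12 + 2 - 30 - 5)) - 151) = 113*(0*(7 - 21) - 151) = 113*(0*(-14) - 151) = 113*(0 - 151) = 113*(-151) = -17063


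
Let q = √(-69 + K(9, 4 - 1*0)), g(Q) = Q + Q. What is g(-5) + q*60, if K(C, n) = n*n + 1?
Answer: -10 + 120*I*√13 ≈ -10.0 + 432.67*I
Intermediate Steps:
g(Q) = 2*Q
K(C, n) = 1 + n² (K(C, n) = n² + 1 = 1 + n²)
q = 2*I*√13 (q = √(-69 + (1 + (4 - 1*0)²)) = √(-69 + (1 + (4 + 0)²)) = √(-69 + (1 + 4²)) = √(-69 + (1 + 16)) = √(-69 + 17) = √(-52) = 2*I*√13 ≈ 7.2111*I)
g(-5) + q*60 = 2*(-5) + (2*I*√13)*60 = -10 + 120*I*√13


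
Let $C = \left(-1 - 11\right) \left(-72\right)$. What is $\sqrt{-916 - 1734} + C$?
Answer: $864 + 5 i \sqrt{106} \approx 864.0 + 51.478 i$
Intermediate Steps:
$C = 864$ ($C = \left(-1 - 11\right) \left(-72\right) = \left(-12\right) \left(-72\right) = 864$)
$\sqrt{-916 - 1734} + C = \sqrt{-916 - 1734} + 864 = \sqrt{-2650} + 864 = 5 i \sqrt{106} + 864 = 864 + 5 i \sqrt{106}$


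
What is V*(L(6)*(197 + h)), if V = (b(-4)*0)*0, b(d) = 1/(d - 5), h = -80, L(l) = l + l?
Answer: 0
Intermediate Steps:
L(l) = 2*l
b(d) = 1/(-5 + d)
V = 0 (V = (0/(-5 - 4))*0 = (0/(-9))*0 = -⅑*0*0 = 0*0 = 0)
V*(L(6)*(197 + h)) = 0*((2*6)*(197 - 80)) = 0*(12*117) = 0*1404 = 0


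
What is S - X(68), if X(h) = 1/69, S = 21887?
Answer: 1510202/69 ≈ 21887.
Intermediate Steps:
X(h) = 1/69
S - X(68) = 21887 - 1*1/69 = 21887 - 1/69 = 1510202/69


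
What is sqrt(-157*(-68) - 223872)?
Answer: 2*I*sqrt(53299) ≈ 461.73*I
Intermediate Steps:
sqrt(-157*(-68) - 223872) = sqrt(10676 - 223872) = sqrt(-213196) = 2*I*sqrt(53299)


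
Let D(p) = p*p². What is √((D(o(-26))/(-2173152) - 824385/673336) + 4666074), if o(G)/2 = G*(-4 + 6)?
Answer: √2439133019695850738061006834/22863460548 ≈ 2160.1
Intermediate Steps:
o(G) = 4*G (o(G) = 2*(G*(-4 + 6)) = 2*(G*2) = 2*(2*G) = 4*G)
D(p) = p³
√((D(o(-26))/(-2173152) - 824385/673336) + 4666074) = √(((4*(-26))³/(-2173152) - 824385/673336) + 4666074) = √(((-104)³*(-1/2173152) - 824385*1/673336) + 4666074) = √((-1124864*(-1/2173152) - 824385/673336) + 4666074) = √((35152/67911 - 824385/673336) + 4666074) = √(-32315702663/45726921096 + 4666074) = √(213365165310394441/45726921096) = √2439133019695850738061006834/22863460548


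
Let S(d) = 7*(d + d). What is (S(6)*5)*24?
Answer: 10080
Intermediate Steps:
S(d) = 14*d (S(d) = 7*(2*d) = 14*d)
(S(6)*5)*24 = ((14*6)*5)*24 = (84*5)*24 = 420*24 = 10080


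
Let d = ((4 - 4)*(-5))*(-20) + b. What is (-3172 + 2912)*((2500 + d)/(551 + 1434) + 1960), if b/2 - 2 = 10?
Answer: -202442448/397 ≈ -5.0993e+5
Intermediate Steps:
b = 24 (b = 4 + 2*10 = 4 + 20 = 24)
d = 24 (d = ((4 - 4)*(-5))*(-20) + 24 = (0*(-5))*(-20) + 24 = 0*(-20) + 24 = 0 + 24 = 24)
(-3172 + 2912)*((2500 + d)/(551 + 1434) + 1960) = (-3172 + 2912)*((2500 + 24)/(551 + 1434) + 1960) = -260*(2524/1985 + 1960) = -260*3893124/1985 = -202442448/397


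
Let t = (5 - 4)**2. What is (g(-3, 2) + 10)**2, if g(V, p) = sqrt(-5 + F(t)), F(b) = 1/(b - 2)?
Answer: (10 + I*sqrt(6))**2 ≈ 94.0 + 48.99*I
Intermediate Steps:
t = 1 (t = 1**2 = 1)
F(b) = 1/(-2 + b)
g(V, p) = I*sqrt(6) (g(V, p) = sqrt(-5 + 1/(-2 + 1)) = sqrt(-5 + 1/(-1)) = sqrt(-5 - 1) = sqrt(-6) = I*sqrt(6))
(g(-3, 2) + 10)**2 = (I*sqrt(6) + 10)**2 = (10 + I*sqrt(6))**2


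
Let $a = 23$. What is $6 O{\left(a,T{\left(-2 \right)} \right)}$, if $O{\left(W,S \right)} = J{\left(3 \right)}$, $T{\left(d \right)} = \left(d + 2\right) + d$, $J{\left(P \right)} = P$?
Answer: $18$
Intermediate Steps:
$T{\left(d \right)} = 2 + 2 d$ ($T{\left(d \right)} = \left(2 + d\right) + d = 2 + 2 d$)
$O{\left(W,S \right)} = 3$
$6 O{\left(a,T{\left(-2 \right)} \right)} = 6 \cdot 3 = 18$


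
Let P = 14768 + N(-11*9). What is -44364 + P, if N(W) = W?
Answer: -29695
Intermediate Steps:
P = 14669 (P = 14768 - 11*9 = 14768 - 99 = 14669)
-44364 + P = -44364 + 14669 = -29695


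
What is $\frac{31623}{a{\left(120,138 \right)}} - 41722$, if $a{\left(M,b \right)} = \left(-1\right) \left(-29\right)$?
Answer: $- \frac{1178315}{29} \approx -40632.0$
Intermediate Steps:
$a{\left(M,b \right)} = 29$
$\frac{31623}{a{\left(120,138 \right)}} - 41722 = \frac{31623}{29} - 41722 = - \frac{1178315}{29}$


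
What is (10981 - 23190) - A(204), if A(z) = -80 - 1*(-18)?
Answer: -12147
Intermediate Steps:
A(z) = -62 (A(z) = -80 + 18 = -62)
(10981 - 23190) - A(204) = (10981 - 23190) - 1*(-62) = -12209 + 62 = -12147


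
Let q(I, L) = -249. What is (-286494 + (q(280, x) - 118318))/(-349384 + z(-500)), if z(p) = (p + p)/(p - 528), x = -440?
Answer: 104100677/89791438 ≈ 1.1594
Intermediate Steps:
z(p) = 2*p/(-528 + p) (z(p) = (2*p)/(-528 + p) = 2*p/(-528 + p))
(-286494 + (q(280, x) - 118318))/(-349384 + z(-500)) = (-286494 + (-249 - 118318))/(-349384 + 2*(-500)/(-528 - 500)) = (-286494 - 118567)/(-349384 + 2*(-500)/(-1028)) = -405061/(-349384 + 2*(-500)*(-1/1028)) = -405061/(-349384 + 250/257) = -405061/(-89791438/257) = -405061*(-257/89791438) = 104100677/89791438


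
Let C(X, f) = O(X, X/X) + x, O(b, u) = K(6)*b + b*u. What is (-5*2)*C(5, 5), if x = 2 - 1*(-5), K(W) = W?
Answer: -420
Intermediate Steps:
O(b, u) = 6*b + b*u
x = 7 (x = 2 + 5 = 7)
C(X, f) = 7 + 7*X (C(X, f) = X*(6 + X/X) + 7 = X*(6 + 1) + 7 = X*7 + 7 = 7*X + 7 = 7 + 7*X)
(-5*2)*C(5, 5) = (-5*2)*(7 + 7*5) = -10*(7 + 35) = -10*42 = -420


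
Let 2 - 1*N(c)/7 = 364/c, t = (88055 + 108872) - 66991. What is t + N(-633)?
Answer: 82260898/633 ≈ 1.2995e+5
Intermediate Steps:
t = 129936 (t = 196927 - 66991 = 129936)
N(c) = 14 - 2548/c
t + N(-633) = 129936 + (14 - 2548/(-633)) = 129936 + (14 - 2548*(-1/633)) = 129936 + (14 + 2548/633) = 129936 + 11410/633 = 82260898/633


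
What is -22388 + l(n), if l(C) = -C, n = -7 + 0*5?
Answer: -22381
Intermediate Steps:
n = -7 (n = -7 + 0 = -7)
-22388 + l(n) = -22388 - 1*(-7) = -22388 + 7 = -22381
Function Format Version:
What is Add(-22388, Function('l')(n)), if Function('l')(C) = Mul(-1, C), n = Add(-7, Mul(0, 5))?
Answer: -22381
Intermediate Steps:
n = -7 (n = Add(-7, 0) = -7)
Add(-22388, Function('l')(n)) = Add(-22388, Mul(-1, -7)) = Add(-22388, 7) = -22381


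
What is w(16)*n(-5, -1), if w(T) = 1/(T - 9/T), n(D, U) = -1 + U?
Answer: -32/247 ≈ -0.12955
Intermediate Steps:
w(16)*n(-5, -1) = (16/(-9 + 16**2))*(-1 - 1) = (16/(-9 + 256))*(-2) = (16/247)*(-2) = -32/247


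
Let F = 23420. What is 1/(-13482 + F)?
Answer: 1/9938 ≈ 0.00010062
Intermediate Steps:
1/(-13482 + F) = 1/(-13482 + 23420) = 1/9938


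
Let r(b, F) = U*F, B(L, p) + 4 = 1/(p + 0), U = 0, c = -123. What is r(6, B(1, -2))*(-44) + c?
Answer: -123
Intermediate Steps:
B(L, p) = -4 + 1/p (B(L, p) = -4 + 1/(p + 0) = -4 + 1/p)
r(b, F) = 0 (r(b, F) = 0*F = 0)
r(6, B(1, -2))*(-44) + c = 0*(-44) - 123 = 0 - 123 = -123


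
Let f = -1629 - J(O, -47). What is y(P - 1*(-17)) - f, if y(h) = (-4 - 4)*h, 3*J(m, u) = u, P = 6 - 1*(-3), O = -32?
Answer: 4216/3 ≈ 1405.3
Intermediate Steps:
P = 9 (P = 6 + 3 = 9)
J(m, u) = u/3
f = -4840/3 (f = -1629 - (-47)/3 = -1629 - 1*(-47/3) = -1629 + 47/3 = -4840/3 ≈ -1613.3)
y(h) = -8*h
y(P - 1*(-17)) - f = -8*(9 - 1*(-17)) - 1*(-4840/3) = -8*(9 + 17) + 4840/3 = -8*26 + 4840/3 = -208 + 4840/3 = 4216/3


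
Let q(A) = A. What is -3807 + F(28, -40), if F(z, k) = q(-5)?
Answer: -3812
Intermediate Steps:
F(z, k) = -5
-3807 + F(28, -40) = -3807 - 5 = -3812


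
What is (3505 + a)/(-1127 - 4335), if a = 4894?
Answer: -8399/5462 ≈ -1.5377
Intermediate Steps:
(3505 + a)/(-1127 - 4335) = (3505 + 4894)/(-1127 - 4335) = 8399/(-5462) = 8399*(-1/5462) = -8399/5462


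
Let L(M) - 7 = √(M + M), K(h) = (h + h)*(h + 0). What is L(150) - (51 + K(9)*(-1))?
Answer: 118 + 10*√3 ≈ 135.32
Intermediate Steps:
K(h) = 2*h² (K(h) = (2*h)*h = 2*h²)
L(M) = 7 + √2*√M (L(M) = 7 + √(M + M) = 7 + √(2*M) = 7 + √2*√M)
L(150) - (51 + K(9)*(-1)) = (7 + √2*√150) - (51 + (2*9²)*(-1)) = (7 + √2*(5*√6)) - (51 + (2*81)*(-1)) = (7 + 10*√3) - (51 + 162*(-1)) = (7 + 10*√3) - (51 - 162) = (7 + 10*√3) - 1*(-111) = (7 + 10*√3) + 111 = 118 + 10*√3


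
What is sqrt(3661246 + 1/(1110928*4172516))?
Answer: sqrt(25085381112312587177617559937)/82774372408 ≈ 1913.4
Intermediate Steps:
sqrt(3661246 + 1/(1110928*4172516)) = sqrt(3661246 + (1/1110928)*(1/4172516)) = sqrt(3661246 + 1/4635364854848) = sqrt(16971211033352820609/4635364854848) = sqrt(25085381112312587177617559937)/82774372408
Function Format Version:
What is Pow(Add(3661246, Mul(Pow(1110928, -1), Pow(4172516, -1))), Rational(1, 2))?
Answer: Mul(Rational(1, 82774372408), Pow(25085381112312587177617559937, Rational(1, 2))) ≈ 1913.4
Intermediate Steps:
Pow(Add(3661246, Mul(Pow(1110928, -1), Pow(4172516, -1))), Rational(1, 2)) = Pow(Add(3661246, Mul(Rational(1, 1110928), Rational(1, 4172516))), Rational(1, 2)) = Pow(Add(3661246, Rational(1, 4635364854848)), Rational(1, 2)) = Pow(Rational(16971211033352820609, 4635364854848), Rational(1, 2)) = Mul(Rational(1, 82774372408), Pow(25085381112312587177617559937, Rational(1, 2)))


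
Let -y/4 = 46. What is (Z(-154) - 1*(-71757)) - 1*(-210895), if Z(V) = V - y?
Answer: 282682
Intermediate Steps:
y = -184 (y = -4*46 = -184)
Z(V) = 184 + V (Z(V) = V - 1*(-184) = V + 184 = 184 + V)
(Z(-154) - 1*(-71757)) - 1*(-210895) = ((184 - 154) - 1*(-71757)) - 1*(-210895) = (30 + 71757) + 210895 = 71787 + 210895 = 282682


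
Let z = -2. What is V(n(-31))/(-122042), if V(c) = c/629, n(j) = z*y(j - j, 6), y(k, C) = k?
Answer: 0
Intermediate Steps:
n(j) = 0 (n(j) = -2*(j - j) = -2*0 = 0)
V(c) = c/629 (V(c) = c*(1/629) = c/629)
V(n(-31))/(-122042) = ((1/629)*0)/(-122042) = 0*(-1/122042) = 0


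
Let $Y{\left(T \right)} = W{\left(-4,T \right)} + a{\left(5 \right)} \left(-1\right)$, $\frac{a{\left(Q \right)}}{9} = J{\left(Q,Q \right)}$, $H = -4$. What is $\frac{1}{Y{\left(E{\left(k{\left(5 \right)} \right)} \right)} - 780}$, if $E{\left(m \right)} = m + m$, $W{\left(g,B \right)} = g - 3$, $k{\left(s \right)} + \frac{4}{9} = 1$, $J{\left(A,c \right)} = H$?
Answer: $- \frac{1}{751} \approx -0.0013316$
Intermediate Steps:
$J{\left(A,c \right)} = -4$
$a{\left(Q \right)} = -36$ ($a{\left(Q \right)} = 9 \left(-4\right) = -36$)
$k{\left(s \right)} = \frac{5}{9}$ ($k{\left(s \right)} = - \frac{4}{9} + 1 = \frac{5}{9}$)
$W{\left(g,B \right)} = -3 + g$
$E{\left(m \right)} = 2 m$
$Y{\left(T \right)} = 29$ ($Y{\left(T \right)} = \left(-3 - 4\right) - -36 = -7 + 36 = 29$)
$\frac{1}{Y{\left(E{\left(k{\left(5 \right)} \right)} \right)} - 780} = \frac{1}{29 - 780} = \frac{1}{-751} = - \frac{1}{751}$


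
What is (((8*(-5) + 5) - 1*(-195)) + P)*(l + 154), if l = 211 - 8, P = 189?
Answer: 124593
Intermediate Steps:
l = 203
(((8*(-5) + 5) - 1*(-195)) + P)*(l + 154) = (((8*(-5) + 5) - 1*(-195)) + 189)*(203 + 154) = (((-40 + 5) + 195) + 189)*357 = ((-35 + 195) + 189)*357 = (160 + 189)*357 = 349*357 = 124593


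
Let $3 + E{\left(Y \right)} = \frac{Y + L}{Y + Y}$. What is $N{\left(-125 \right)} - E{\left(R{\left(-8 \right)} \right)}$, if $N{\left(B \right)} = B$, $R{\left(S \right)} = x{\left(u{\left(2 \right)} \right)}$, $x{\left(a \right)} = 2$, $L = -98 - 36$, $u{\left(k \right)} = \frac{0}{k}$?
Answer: $-89$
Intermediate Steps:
$u{\left(k \right)} = 0$
$L = -134$ ($L = -98 - 36 = -134$)
$R{\left(S \right)} = 2$
$E{\left(Y \right)} = -3 + \frac{-134 + Y}{2 Y}$ ($E{\left(Y \right)} = -3 + \frac{Y - 134}{Y + Y} = -3 + \frac{-134 + Y}{2 Y}$)
$N{\left(-125 \right)} - E{\left(R{\left(-8 \right)} \right)} = -125 - \left(- \frac{5}{2} - \frac{67}{2}\right) = -125 - -36 = -125 + 36 = -89$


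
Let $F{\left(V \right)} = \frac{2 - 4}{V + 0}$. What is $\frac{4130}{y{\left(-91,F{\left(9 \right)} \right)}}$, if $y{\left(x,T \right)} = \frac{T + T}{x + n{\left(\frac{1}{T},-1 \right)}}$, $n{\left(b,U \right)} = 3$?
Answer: $817740$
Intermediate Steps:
$F{\left(V \right)} = - \frac{2}{V}$
$y{\left(x,T \right)} = \frac{2 T}{3 + x}$ ($y{\left(x,T \right)} = \frac{T + T}{x + 3} = \frac{2 T}{3 + x}$)
$\frac{4130}{y{\left(-91,F{\left(9 \right)} \right)}} = \frac{4130}{2 \left(- \frac{2}{9}\right) \frac{1}{3 - 91}} = \frac{4130}{2 \left(\left(-2\right) \frac{1}{9}\right) \frac{1}{-88}} = \frac{4130}{2 \left(- \frac{2}{9}\right) \left(- \frac{1}{88}\right)} = 4130 \frac{1}{\frac{1}{198}} = 4130 \cdot 198 = 817740$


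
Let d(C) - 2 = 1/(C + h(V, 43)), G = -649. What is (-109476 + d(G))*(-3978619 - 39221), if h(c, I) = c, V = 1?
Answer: 11875923603730/27 ≈ 4.3985e+11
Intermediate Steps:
d(C) = 2 + 1/(1 + C) (d(C) = 2 + 1/(C + 1) = 2 + 1/(1 + C))
(-109476 + d(G))*(-3978619 - 39221) = (-109476 + (3 + 2*(-649))/(1 - 649))*(-3978619 - 39221) = (-109476 + (3 - 1298)/(-648))*(-4017840) = (-109476 - 1/648*(-1295))*(-4017840) = (-109476 + 1295/648)*(-4017840) = -70939153/648*(-4017840) = 11875923603730/27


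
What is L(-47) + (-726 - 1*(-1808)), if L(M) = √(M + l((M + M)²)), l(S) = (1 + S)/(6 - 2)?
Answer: 2257/2 ≈ 1128.5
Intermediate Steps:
l(S) = ¼ + S/4 (l(S) = (1 + S)/4 = (1 + S)*(¼) = ¼ + S/4)
L(M) = √(¼ + M + M²) (L(M) = √(M + (¼ + (M + M)²/4)) = √(M + (¼ + (2*M)²/4)) = √(M + (¼ + (4*M²)/4)) = √(M + (¼ + M²)) = √(¼ + M + M²))
L(-47) + (-726 - 1*(-1808)) = √(1 + 4*(-47) + 4*(-47)²)/2 + (-726 - 1*(-1808)) = √(1 - 188 + 4*2209)/2 + (-726 + 1808) = √(1 - 188 + 8836)/2 + 1082 = √8649/2 + 1082 = (½)*93 + 1082 = 93/2 + 1082 = 2257/2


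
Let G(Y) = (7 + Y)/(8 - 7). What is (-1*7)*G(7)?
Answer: -98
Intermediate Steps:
G(Y) = 7 + Y (G(Y) = (7 + Y)/1 = (7 + Y)*1 = 7 + Y)
(-1*7)*G(7) = (-1*7)*(7 + 7) = -7*14 = -98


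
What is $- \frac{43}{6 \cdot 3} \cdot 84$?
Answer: $- \frac{602}{3} \approx -200.67$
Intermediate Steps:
$- \frac{43}{6 \cdot 3} \cdot 84 = - \frac{43}{18} \cdot 84 = \left(-43\right) \frac{1}{18} \cdot 84 = \left(- \frac{43}{18}\right) 84 = - \frac{602}{3}$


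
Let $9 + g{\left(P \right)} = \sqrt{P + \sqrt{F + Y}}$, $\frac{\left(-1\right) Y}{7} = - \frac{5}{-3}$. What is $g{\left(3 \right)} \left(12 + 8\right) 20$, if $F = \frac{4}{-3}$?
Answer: $-3600 + 400 \sqrt{3 + i \sqrt{13}} \approx -2815.6 + 367.74 i$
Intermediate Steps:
$Y = - \frac{35}{3}$ ($Y = - 7 \left(- \frac{5}{-3}\right) = - 7 \left(\left(-5\right) \left(- \frac{1}{3}\right)\right) = \left(-7\right) \frac{5}{3} = - \frac{35}{3} \approx -11.667$)
$F = - \frac{4}{3}$ ($F = 4 \left(- \frac{1}{3}\right) = - \frac{4}{3} \approx -1.3333$)
$g{\left(P \right)} = -9 + \sqrt{P + i \sqrt{13}}$ ($g{\left(P \right)} = -9 + \sqrt{P + \sqrt{- \frac{4}{3} - \frac{35}{3}}} = -9 + \sqrt{P + \sqrt{-13}} = -9 + \sqrt{P + i \sqrt{13}}$)
$g{\left(3 \right)} \left(12 + 8\right) 20 = \left(-9 + \sqrt{3 + i \sqrt{13}}\right) \left(12 + 8\right) 20 = \left(-9 + \sqrt{3 + i \sqrt{13}}\right) 20 \cdot 20 = \left(-180 + 20 \sqrt{3 + i \sqrt{13}}\right) 20 = -3600 + 400 \sqrt{3 + i \sqrt{13}}$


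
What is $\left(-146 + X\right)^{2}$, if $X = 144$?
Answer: $4$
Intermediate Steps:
$\left(-146 + X\right)^{2} = \left(-146 + 144\right)^{2} = \left(-2\right)^{2} = 4$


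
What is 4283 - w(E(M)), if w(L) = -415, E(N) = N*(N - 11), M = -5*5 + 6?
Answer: 4698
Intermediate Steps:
M = -19 (M = -25 + 6 = -19)
E(N) = N*(-11 + N)
4283 - w(E(M)) = 4283 - 1*(-415) = 4283 + 415 = 4698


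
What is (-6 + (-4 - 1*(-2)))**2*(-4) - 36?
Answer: -292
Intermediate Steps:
(-6 + (-4 - 1*(-2)))**2*(-4) - 36 = (-6 + (-4 + 2))**2*(-4) - 36 = (-6 - 2)**2*(-4) - 36 = (-8)**2*(-4) - 36 = 64*(-4) - 36 = -256 - 36 = -292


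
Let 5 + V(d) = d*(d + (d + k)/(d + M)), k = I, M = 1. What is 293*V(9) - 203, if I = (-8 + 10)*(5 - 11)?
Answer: 212739/10 ≈ 21274.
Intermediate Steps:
I = -12 (I = 2*(-6) = -12)
k = -12
V(d) = -5 + d*(d + (-12 + d)/(1 + d)) (V(d) = -5 + d*(d + (d - 12)/(d + 1)) = -5 + d*(d + (-12 + d)/(1 + d)))
293*V(9) - 203 = 293*((-5 + 9³ - 17*9 + 2*9²)/(1 + 9)) - 203 = 293*((-5 + 729 - 153 + 2*81)/10) - 203 = 293*((-5 + 729 - 153 + 162)/10) - 203 = 293*((⅒)*733) - 203 = 293*(733/10) - 203 = 214769/10 - 203 = 212739/10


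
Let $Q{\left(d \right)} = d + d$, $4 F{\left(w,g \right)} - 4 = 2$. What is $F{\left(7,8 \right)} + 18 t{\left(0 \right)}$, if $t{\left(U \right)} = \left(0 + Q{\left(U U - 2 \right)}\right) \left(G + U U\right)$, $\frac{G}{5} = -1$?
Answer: $\frac{723}{2} \approx 361.5$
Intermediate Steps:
$G = -5$ ($G = 5 \left(-1\right) = -5$)
$F{\left(w,g \right)} = \frac{3}{2}$ ($F{\left(w,g \right)} = 1 + \frac{1}{4} \cdot 2 = 1 + \frac{1}{2} = \frac{3}{2}$)
$Q{\left(d \right)} = 2 d$
$t{\left(U \right)} = \left(-5 + U^{2}\right) \left(-4 + 2 U^{2}\right)$ ($t{\left(U \right)} = \left(0 + 2 \left(U U - 2\right)\right) \left(-5 + U U\right) = \left(0 + 2 \left(U^{2} - 2\right)\right) \left(-5 + U^{2}\right) = \left(0 + 2 \left(-2 + U^{2}\right)\right) \left(-5 + U^{2}\right) = \left(0 + \left(-4 + 2 U^{2}\right)\right) \left(-5 + U^{2}\right) = \left(-4 + 2 U^{2}\right) \left(-5 + U^{2}\right) = \left(-5 + U^{2}\right) \left(-4 + 2 U^{2}\right)$)
$F{\left(7,8 \right)} + 18 t{\left(0 \right)} = \frac{3}{2} + 18 \cdot 2 \left(-5 + 0^{2}\right) \left(-2 + 0^{2}\right) = \frac{3}{2} + 18 \cdot 2 \left(-5 + 0\right) \left(-2 + 0\right) = \frac{3}{2} + 18 \cdot 2 \left(-5\right) \left(-2\right) = \frac{3}{2} + 18 \cdot 20 = \frac{3}{2} + 360 = \frac{723}{2}$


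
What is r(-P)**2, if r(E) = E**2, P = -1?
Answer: 1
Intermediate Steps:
r(-P)**2 = ((-1*(-1))**2)**2 = (1**2)**2 = 1**2 = 1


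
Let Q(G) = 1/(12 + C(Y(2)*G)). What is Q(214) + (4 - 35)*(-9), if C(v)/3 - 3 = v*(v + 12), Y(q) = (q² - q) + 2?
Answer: 621903556/2229045 ≈ 279.00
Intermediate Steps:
Y(q) = 2 + q² - q
C(v) = 9 + 3*v*(12 + v) (C(v) = 9 + 3*(v*(v + 12)) = 9 + 3*(v*(12 + v)) = 9 + 3*v*(12 + v))
Q(G) = 1/(21 + 48*G² + 144*G) (Q(G) = 1/(12 + (9 + 3*((2 + 2² - 1*2)*G)² + 36*((2 + 2² - 1*2)*G))) = 1/(12 + (9 + 3*((2 + 4 - 2)*G)² + 36*((2 + 4 - 2)*G))) = 1/(12 + (9 + 3*(4*G)² + 36*(4*G))) = 1/(12 + (9 + 3*(16*G²) + 144*G)) = 1/(12 + (9 + 48*G² + 144*G)) = 1/(21 + 48*G² + 144*G))
Q(214) + (4 - 35)*(-9) = 1/(3*(7 + 16*214² + 48*214)) + (4 - 35)*(-9) = 1/(3*(7 + 16*45796 + 10272)) - 31*(-9) = 1/(3*(7 + 732736 + 10272)) + 279 = (⅓)/743015 + 279 = (⅓)*(1/743015) + 279 = 1/2229045 + 279 = 621903556/2229045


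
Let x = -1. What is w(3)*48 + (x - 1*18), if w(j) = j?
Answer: 125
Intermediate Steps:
w(3)*48 + (x - 1*18) = 3*48 + (-1 - 1*18) = 144 + (-1 - 18) = 144 - 19 = 125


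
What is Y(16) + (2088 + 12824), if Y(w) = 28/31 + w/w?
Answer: 462331/31 ≈ 14914.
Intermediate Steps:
Y(w) = 59/31 (Y(w) = 28*(1/31) + 1 = 28/31 + 1 = 59/31)
Y(16) + (2088 + 12824) = 59/31 + (2088 + 12824) = 59/31 + 14912 = 462331/31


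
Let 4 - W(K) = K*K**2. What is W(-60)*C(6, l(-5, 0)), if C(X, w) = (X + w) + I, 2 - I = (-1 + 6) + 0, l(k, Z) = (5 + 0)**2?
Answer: 6048112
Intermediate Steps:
l(k, Z) = 25 (l(k, Z) = 5**2 = 25)
W(K) = 4 - K**3 (W(K) = 4 - K*K**2 = 4 - K**3)
I = -3 (I = 2 - ((-1 + 6) + 0) = 2 - (5 + 0) = 2 - 1*5 = 2 - 5 = -3)
C(X, w) = -3 + X + w (C(X, w) = (X + w) - 3 = -3 + X + w)
W(-60)*C(6, l(-5, 0)) = (4 - 1*(-60)**3)*(-3 + 6 + 25) = (4 - 1*(-216000))*28 = (4 + 216000)*28 = 216004*28 = 6048112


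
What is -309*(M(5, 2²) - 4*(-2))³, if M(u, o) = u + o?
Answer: -1518117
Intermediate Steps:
M(u, o) = o + u
-309*(M(5, 2²) - 4*(-2))³ = -309*((2² + 5) - 4*(-2))³ = -309*((4 + 5) + 8)³ = -309*(9 + 8)³ = -309*17³ = -309*4913 = -1518117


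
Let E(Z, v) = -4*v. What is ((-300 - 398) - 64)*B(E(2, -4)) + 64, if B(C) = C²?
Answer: -195008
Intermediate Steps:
((-300 - 398) - 64)*B(E(2, -4)) + 64 = ((-300 - 398) - 64)*(-4*(-4))² + 64 = (-698 - 64)*16² + 64 = -762*256 + 64 = -195072 + 64 = -195008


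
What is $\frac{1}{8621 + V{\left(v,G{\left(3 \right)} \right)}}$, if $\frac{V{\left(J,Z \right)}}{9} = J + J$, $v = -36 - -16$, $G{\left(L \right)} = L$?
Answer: $\frac{1}{8261} \approx 0.00012105$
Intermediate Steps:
$v = -20$ ($v = -36 + 16 = -20$)
$V{\left(J,Z \right)} = 18 J$ ($V{\left(J,Z \right)} = 9 \left(J + J\right) = 9 \cdot 2 J = 18 J$)
$\frac{1}{8621 + V{\left(v,G{\left(3 \right)} \right)}} = \frac{1}{8621 + 18 \left(-20\right)} = \frac{1}{8621 - 360} = \frac{1}{8261}$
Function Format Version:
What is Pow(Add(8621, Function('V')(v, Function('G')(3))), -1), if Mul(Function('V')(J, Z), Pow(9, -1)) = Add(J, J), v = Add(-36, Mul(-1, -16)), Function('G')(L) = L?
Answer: Rational(1, 8261) ≈ 0.00012105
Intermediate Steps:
v = -20 (v = Add(-36, 16) = -20)
Function('V')(J, Z) = Mul(18, J) (Function('V')(J, Z) = Mul(9, Add(J, J)) = Mul(9, Mul(2, J)) = Mul(18, J))
Pow(Add(8621, Function('V')(v, Function('G')(3))), -1) = Pow(Add(8621, Mul(18, -20)), -1) = Pow(Add(8621, -360), -1) = Pow(8261, -1) = Rational(1, 8261)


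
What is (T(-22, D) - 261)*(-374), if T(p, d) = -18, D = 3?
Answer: 104346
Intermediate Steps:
(T(-22, D) - 261)*(-374) = (-18 - 261)*(-374) = -279*(-374) = 104346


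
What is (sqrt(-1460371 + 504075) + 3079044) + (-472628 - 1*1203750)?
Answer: 1402666 + 2*I*sqrt(239074) ≈ 1.4027e+6 + 977.9*I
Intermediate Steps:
(sqrt(-1460371 + 504075) + 3079044) + (-472628 - 1*1203750) = (sqrt(-956296) + 3079044) + (-472628 - 1203750) = (2*I*sqrt(239074) + 3079044) - 1676378 = (3079044 + 2*I*sqrt(239074)) - 1676378 = 1402666 + 2*I*sqrt(239074)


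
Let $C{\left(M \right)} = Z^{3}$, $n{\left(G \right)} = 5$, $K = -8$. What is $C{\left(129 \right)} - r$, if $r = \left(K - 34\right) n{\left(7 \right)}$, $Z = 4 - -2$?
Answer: $426$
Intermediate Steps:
$Z = 6$ ($Z = 4 + 2 = 6$)
$r = -210$ ($r = \left(-8 - 34\right) 5 = \left(-42\right) 5 = -210$)
$C{\left(M \right)} = 216$ ($C{\left(M \right)} = 6^{3} = 216$)
$C{\left(129 \right)} - r = 216 - -210 = 216 + 210 = 426$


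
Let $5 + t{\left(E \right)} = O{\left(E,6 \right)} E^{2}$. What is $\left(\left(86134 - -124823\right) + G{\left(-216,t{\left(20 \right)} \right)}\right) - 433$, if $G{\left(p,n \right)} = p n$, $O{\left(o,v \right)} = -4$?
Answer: $557204$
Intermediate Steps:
$t{\left(E \right)} = -5 - 4 E^{2}$
$G{\left(p,n \right)} = n p$
$\left(\left(86134 - -124823\right) + G{\left(-216,t{\left(20 \right)} \right)}\right) - 433 = \left(\left(86134 - -124823\right) + \left(-5 - 4 \cdot 20^{2}\right) \left(-216\right)\right) - 433 = \left(\left(86134 + 124823\right) + \left(-5 - 1600\right) \left(-216\right)\right) - 433 = \left(210957 + \left(-5 - 1600\right) \left(-216\right)\right) - 433 = \left(210957 - -346680\right) - 433 = \left(210957 + 346680\right) - 433 = 557637 - 433 = 557204$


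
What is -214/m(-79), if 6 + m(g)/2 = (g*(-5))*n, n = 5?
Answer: -107/1969 ≈ -0.054342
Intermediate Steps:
m(g) = -12 - 50*g (m(g) = -12 + 2*((g*(-5))*5) = -12 + 2*(-5*g*5) = -12 + 2*(-25*g) = -12 - 50*g)
-214/m(-79) = -214/(-12 - 50*(-79)) = -214/(-12 + 3950) = -214/3938 = -214*1/3938 = -107/1969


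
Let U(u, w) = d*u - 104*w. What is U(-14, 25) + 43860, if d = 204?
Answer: 38404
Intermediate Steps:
U(u, w) = -104*w + 204*u (U(u, w) = 204*u - 104*w = -104*w + 204*u)
U(-14, 25) + 43860 = (-104*25 + 204*(-14)) + 43860 = (-2600 - 2856) + 43860 = -5456 + 43860 = 38404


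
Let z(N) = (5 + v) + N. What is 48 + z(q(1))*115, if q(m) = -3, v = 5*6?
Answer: 3728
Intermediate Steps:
v = 30
z(N) = 35 + N (z(N) = (5 + 30) + N = 35 + N)
48 + z(q(1))*115 = 48 + (35 - 3)*115 = 48 + 32*115 = 48 + 3680 = 3728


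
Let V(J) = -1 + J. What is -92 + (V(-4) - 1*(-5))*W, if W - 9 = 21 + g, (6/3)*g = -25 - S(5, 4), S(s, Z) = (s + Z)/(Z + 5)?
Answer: -92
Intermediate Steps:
S(s, Z) = (Z + s)/(5 + Z)
g = -13 (g = (-25 - (4 + 5)/(5 + 4))/2 = (-25 - 9/9)/2 = (-25 - 1*1)/2 = (-25 - 1)/2 = (½)*(-26) = -13)
W = 17 (W = 9 + (21 - 13) = 9 + 8 = 17)
-92 + (V(-4) - 1*(-5))*W = -92 + ((-1 - 4) - 1*(-5))*17 = -92 + (-5 + 5)*17 = -92 + 0*17 = -92 + 0 = -92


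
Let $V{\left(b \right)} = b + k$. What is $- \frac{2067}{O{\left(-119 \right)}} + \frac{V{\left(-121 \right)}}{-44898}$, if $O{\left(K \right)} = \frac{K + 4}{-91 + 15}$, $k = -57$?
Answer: $- \frac{3526548073}{2581635} \approx -1366.0$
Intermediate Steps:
$O{\left(K \right)} = - \frac{1}{19} - \frac{K}{76}$ ($O{\left(K \right)} = \frac{4 + K}{-76} = \left(4 + K\right) \left(- \frac{1}{76}\right) = - \frac{1}{19} - \frac{K}{76}$)
$V{\left(b \right)} = -57 + b$ ($V{\left(b \right)} = b - 57 = -57 + b$)
$- \frac{2067}{O{\left(-119 \right)}} + \frac{V{\left(-121 \right)}}{-44898} = - \frac{2067}{- \frac{1}{19} - - \frac{119}{76}} + \frac{-57 - 121}{-44898} = - \frac{2067}{- \frac{1}{19} + \frac{119}{76}} - - \frac{89}{22449} = - \frac{2067}{\frac{115}{76}} + \frac{89}{22449} = \left(-2067\right) \frac{76}{115} + \frac{89}{22449} = - \frac{157092}{115} + \frac{89}{22449} = - \frac{3526548073}{2581635}$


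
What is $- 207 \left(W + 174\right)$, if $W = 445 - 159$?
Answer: $-95220$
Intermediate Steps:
$W = 286$ ($W = 445 - 159 = 286$)
$- 207 \left(W + 174\right) = - 207 \left(286 + 174\right) = \left(-207\right) 460 = -95220$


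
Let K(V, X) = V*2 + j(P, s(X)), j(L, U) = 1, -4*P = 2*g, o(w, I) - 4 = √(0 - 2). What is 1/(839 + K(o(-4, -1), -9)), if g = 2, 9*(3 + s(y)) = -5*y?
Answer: 106/89889 - I*√2/359556 ≈ 0.0011792 - 3.9332e-6*I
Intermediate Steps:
s(y) = -3 - 5*y/9 (s(y) = -3 + (-5*y)/9 = -3 - 5*y/9)
o(w, I) = 4 + I*√2 (o(w, I) = 4 + √(0 - 2) = 4 + √(-2) = 4 + I*√2)
P = -1 (P = -2/2 = -¼*4 = -1)
K(V, X) = 1 + 2*V (K(V, X) = V*2 + 1 = 2*V + 1 = 1 + 2*V)
1/(839 + K(o(-4, -1), -9)) = 1/(839 + (1 + 2*(4 + I*√2))) = 1/(839 + (1 + (8 + 2*I*√2))) = 1/(839 + (9 + 2*I*√2)) = 1/(848 + 2*I*√2)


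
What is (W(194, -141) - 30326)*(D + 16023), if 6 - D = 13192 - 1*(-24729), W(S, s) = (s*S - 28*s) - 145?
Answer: 1179475284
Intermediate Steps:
W(S, s) = -145 - 28*s + S*s (W(S, s) = (S*s - 28*s) - 145 = (-28*s + S*s) - 145 = -145 - 28*s + S*s)
D = -37915 (D = 6 - (13192 - 1*(-24729)) = 6 - (13192 + 24729) = 6 - 1*37921 = 6 - 37921 = -37915)
(W(194, -141) - 30326)*(D + 16023) = ((-145 - 28*(-141) + 194*(-141)) - 30326)*(-37915 + 16023) = ((-145 + 3948 - 27354) - 30326)*(-21892) = (-23551 - 30326)*(-21892) = -53877*(-21892) = 1179475284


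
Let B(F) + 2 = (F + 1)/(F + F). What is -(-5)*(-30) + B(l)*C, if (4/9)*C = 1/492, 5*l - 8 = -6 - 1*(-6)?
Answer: -1574457/10496 ≈ -150.01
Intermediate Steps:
l = 8/5 (l = 8/5 + (-6 - 1*(-6))/5 = 8/5 + (-6 + 6)/5 = 8/5 + (⅕)*0 = 8/5 + 0 = 8/5 ≈ 1.6000)
C = 3/656 (C = (9/4)/492 = (9/4)*(1/492) = 3/656 ≈ 0.0045732)
B(F) = -2 + (1 + F)/(2*F) (B(F) = -2 + (F + 1)/(F + F) = -2 + (1 + F)/((2*F)) = -2 + (1 + F)*(1/(2*F)) = -2 + (1 + F)/(2*F))
-(-5)*(-30) + B(l)*C = -(-5)*(-30) + ((1 - 3*8/5)/(2*(8/5)))*(3/656) = -1*150 + ((½)*(5/8)*(1 - 24/5))*(3/656) = -150 + ((½)*(5/8)*(-19/5))*(3/656) = -150 - 19/16*3/656 = -150 - 57/10496 = -1574457/10496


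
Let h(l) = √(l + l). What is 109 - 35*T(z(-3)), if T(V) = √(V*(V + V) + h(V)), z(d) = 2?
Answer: 109 - 35*√10 ≈ -1.6797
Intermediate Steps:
h(l) = √2*√l (h(l) = √(2*l) = √2*√l)
T(V) = √(2*V² + √2*√V) (T(V) = √(V*(V + V) + √2*√V) = √(V*(2*V) + √2*√V) = √(2*V² + √2*√V))
109 - 35*T(z(-3)) = 109 - 35*√(2*2² + √2*√2) = 109 - 35*√(2*4 + 2) = 109 - 35*√(8 + 2) = 109 - 35*√10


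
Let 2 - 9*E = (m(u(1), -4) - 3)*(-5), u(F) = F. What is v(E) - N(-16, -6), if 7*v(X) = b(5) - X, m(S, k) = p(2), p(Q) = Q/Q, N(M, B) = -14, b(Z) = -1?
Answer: 881/63 ≈ 13.984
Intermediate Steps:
p(Q) = 1
m(S, k) = 1
E = -8/9 (E = 2/9 - (1 - 3)*(-5)/9 = 2/9 - (-2)*(-5)/9 = 2/9 - ⅑*10 = 2/9 - 10/9 = -8/9 ≈ -0.88889)
v(X) = -⅐ - X/7 (v(X) = (-1 - X)/7 = -⅐ - X/7)
v(E) - N(-16, -6) = (-⅐ - ⅐*(-8/9)) - 1*(-14) = (-⅐ + 8/63) + 14 = -1/63 + 14 = 881/63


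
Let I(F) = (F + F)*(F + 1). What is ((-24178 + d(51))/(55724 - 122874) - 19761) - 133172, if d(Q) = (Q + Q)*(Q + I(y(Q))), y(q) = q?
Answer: -64999829/425 ≈ -1.5294e+5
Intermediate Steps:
I(F) = 2*F*(1 + F) (I(F) = (2*F)*(1 + F) = 2*F*(1 + F))
d(Q) = 2*Q*(Q + 2*Q*(1 + Q)) (d(Q) = (Q + Q)*(Q + 2*Q*(1 + Q)) = (2*Q)*(Q + 2*Q*(1 + Q)) = 2*Q*(Q + 2*Q*(1 + Q)))
((-24178 + d(51))/(55724 - 122874) - 19761) - 133172 = ((-24178 + 51**2*(6 + 4*51))/(55724 - 122874) - 19761) - 133172 = ((-24178 + 2601*(6 + 204))/(-67150) - 19761) - 133172 = ((-24178 + 2601*210)*(-1/67150) - 19761) - 133172 = ((-24178 + 546210)*(-1/67150) - 19761) - 133172 = (522032*(-1/67150) - 19761) - 133172 = (-3304/425 - 19761) - 133172 = -8401729/425 - 133172 = -64999829/425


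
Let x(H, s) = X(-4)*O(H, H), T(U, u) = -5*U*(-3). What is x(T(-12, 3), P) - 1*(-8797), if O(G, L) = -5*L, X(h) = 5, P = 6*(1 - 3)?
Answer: 13297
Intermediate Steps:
P = -12 (P = 6*(-2) = -12)
T(U, u) = 15*U
x(H, s) = -25*H (x(H, s) = 5*(-5*H) = -25*H)
x(T(-12, 3), P) - 1*(-8797) = -375*(-12) - 1*(-8797) = -25*(-180) + 8797 = 4500 + 8797 = 13297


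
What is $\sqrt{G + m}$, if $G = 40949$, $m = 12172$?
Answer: $\sqrt{53121} \approx 230.48$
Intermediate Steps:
$\sqrt{G + m} = \sqrt{40949 + 12172} = \sqrt{53121}$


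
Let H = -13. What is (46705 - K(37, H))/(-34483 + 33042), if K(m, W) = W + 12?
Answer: -4246/131 ≈ -32.412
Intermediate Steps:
K(m, W) = 12 + W
(46705 - K(37, H))/(-34483 + 33042) = (46705 - (12 - 13))/(-34483 + 33042) = (46705 - 1*(-1))/(-1441) = (46705 + 1)*(-1/1441) = 46706*(-1/1441) = -4246/131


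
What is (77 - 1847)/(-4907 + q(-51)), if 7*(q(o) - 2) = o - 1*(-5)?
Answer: 12390/34381 ≈ 0.36037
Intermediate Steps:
q(o) = 19/7 + o/7 (q(o) = 2 + (o - 1*(-5))/7 = 2 + (o + 5)/7 = 2 + (5 + o)/7 = 2 + (5/7 + o/7) = 19/7 + o/7)
(77 - 1847)/(-4907 + q(-51)) = (77 - 1847)/(-4907 + (19/7 + (⅐)*(-51))) = -1770/(-4907 + (19/7 - 51/7)) = -1770/(-4907 - 32/7) = -1770/(-34381/7) = -1770*(-7/34381) = 12390/34381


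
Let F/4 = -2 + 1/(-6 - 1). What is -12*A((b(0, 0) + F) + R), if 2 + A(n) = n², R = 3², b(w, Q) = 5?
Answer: -16152/49 ≈ -329.63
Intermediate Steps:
R = 9
F = -60/7 (F = 4*(-2 + 1/(-6 - 1)) = 4*(-2 + 1/(-7)) = 4*(-2 - ⅐) = 4*(-15/7) = -60/7 ≈ -8.5714)
A(n) = -2 + n²
-12*A((b(0, 0) + F) + R) = -12*(-2 + ((5 - 60/7) + 9)²) = -12*(-2 + (-25/7 + 9)²) = -12*(-2 + (38/7)²) = -12*(-2 + 1444/49) = -12*1346/49 = -16152/49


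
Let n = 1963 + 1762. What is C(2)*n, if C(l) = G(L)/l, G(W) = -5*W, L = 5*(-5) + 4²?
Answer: 167625/2 ≈ 83813.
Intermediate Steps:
n = 3725
L = -9 (L = -25 + 16 = -9)
C(l) = 45/l (C(l) = (-5*(-9))/l = 45/l)
C(2)*n = (45/2)*3725 = 167625/2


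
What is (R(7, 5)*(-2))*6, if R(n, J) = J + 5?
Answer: -120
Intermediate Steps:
R(n, J) = 5 + J
(R(7, 5)*(-2))*6 = ((5 + 5)*(-2))*6 = (10*(-2))*6 = -20*6 = -120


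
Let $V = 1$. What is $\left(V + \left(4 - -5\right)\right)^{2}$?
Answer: $100$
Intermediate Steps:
$\left(V + \left(4 - -5\right)\right)^{2} = \left(1 + \left(4 - -5\right)\right)^{2} = \left(1 + \left(4 + 5\right)\right)^{2} = \left(1 + 9\right)^{2} = 10^{2} = 100$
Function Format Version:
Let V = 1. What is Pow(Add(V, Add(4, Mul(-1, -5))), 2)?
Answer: 100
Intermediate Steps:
Pow(Add(V, Add(4, Mul(-1, -5))), 2) = Pow(Add(1, Add(4, Mul(-1, -5))), 2) = Pow(Add(1, Add(4, 5)), 2) = Pow(Add(1, 9), 2) = Pow(10, 2) = 100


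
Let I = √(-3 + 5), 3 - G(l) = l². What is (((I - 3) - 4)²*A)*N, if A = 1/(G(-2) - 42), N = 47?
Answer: -2397/43 + 658*√2/43 ≈ -34.103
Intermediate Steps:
G(l) = 3 - l²
I = √2 ≈ 1.4142
A = -1/43 (A = 1/((3 - 1*(-2)²) - 42) = 1/((3 - 1*4) - 42) = 1/((3 - 4) - 42) = 1/(-1 - 42) = 1/(-43) = -1/43 ≈ -0.023256)
(((I - 3) - 4)²*A)*N = (((√2 - 3) - 4)²*(-1/43))*47 = (((-3 + √2) - 4)²*(-1/43))*47 = ((-7 + √2)²*(-1/43))*47 = -(-7 + √2)²/43*47 = -47*(-7 + √2)²/43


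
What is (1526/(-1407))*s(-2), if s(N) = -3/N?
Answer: -109/67 ≈ -1.6269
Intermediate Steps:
(1526/(-1407))*s(-2) = (1526/(-1407))*(-3/(-2)) = (1526*(-1/1407))*(-3*(-½)) = -218/201*3/2 = -109/67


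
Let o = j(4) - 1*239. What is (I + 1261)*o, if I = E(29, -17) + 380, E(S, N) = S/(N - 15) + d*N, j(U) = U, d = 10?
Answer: -11055105/32 ≈ -3.4547e+5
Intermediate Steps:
E(S, N) = 10*N + S/(-15 + N) (E(S, N) = S/(N - 15) + 10*N = S/(-15 + N) + 10*N = 10*N + S/(-15 + N))
I = 6691/32 (I = (29 - 150*(-17) + 10*(-17)**2)/(-15 - 17) + 380 = (29 + 2550 + 10*289)/(-32) + 380 = -(29 + 2550 + 2890)/32 + 380 = -1/32*5469 + 380 = -5469/32 + 380 = 6691/32 ≈ 209.09)
o = -235 (o = 4 - 1*239 = 4 - 239 = -235)
(I + 1261)*o = (6691/32 + 1261)*(-235) = (47043/32)*(-235) = -11055105/32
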